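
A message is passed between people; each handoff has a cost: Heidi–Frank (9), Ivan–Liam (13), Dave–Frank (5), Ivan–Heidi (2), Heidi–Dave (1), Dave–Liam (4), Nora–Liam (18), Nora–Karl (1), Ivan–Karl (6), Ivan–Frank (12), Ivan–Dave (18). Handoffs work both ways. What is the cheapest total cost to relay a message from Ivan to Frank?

Checking several routes:
Ivan -> Frank: 12
Ivan -> Heidi -> Dave -> Frank: 2 + 1 + 5 = 8
Ivan -> Heidi -> Frank: 2 + 9 = 11
Best route has total 8.

8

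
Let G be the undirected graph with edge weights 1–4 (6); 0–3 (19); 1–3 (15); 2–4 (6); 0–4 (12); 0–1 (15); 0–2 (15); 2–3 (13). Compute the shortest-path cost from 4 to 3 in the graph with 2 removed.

Some routes from 4 to 3 avoiding 2:
4 - 1 - 0 - 3: 6 + 15 + 19 = 40
4 - 0 - 3: 12 + 19 = 31
4 - 1 - 3: 6 + 15 = 21
Best route has total 21.

21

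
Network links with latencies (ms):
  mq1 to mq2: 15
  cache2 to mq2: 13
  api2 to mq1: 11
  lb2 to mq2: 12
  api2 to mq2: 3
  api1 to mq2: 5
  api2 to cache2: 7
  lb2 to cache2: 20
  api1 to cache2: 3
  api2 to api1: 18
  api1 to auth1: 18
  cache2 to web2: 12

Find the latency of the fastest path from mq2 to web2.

20

Some routes from mq2 to web2:
mq2 → api1 → cache2 → web2: 5 + 3 + 12 = 20
mq2 → api2 → cache2 → web2: 3 + 7 + 12 = 22
mq2 → cache2 → web2: 13 + 12 = 25
mq2 → api2 → api1 → cache2 → web2: 3 + 18 + 3 + 12 = 36
The minimum is 20 ms.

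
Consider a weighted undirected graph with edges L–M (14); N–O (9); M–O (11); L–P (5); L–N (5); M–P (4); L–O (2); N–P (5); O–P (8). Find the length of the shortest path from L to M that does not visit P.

13

Candidate routes:
L - O - M: 2 + 11 = 13
L - M: 14
L - N - O - M: 5 + 9 + 11 = 25
Best route has total 13.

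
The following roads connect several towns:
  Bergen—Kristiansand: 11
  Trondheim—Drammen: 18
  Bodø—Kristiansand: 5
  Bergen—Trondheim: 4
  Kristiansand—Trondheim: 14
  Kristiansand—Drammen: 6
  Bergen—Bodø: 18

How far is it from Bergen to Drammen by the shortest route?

17

Some routes from Bergen to Drammen:
Bergen → Trondheim → Kristiansand → Drammen: 4 + 14 + 6 = 24
Bergen → Kristiansand → Drammen: 11 + 6 = 17
Bergen → Trondheim → Drammen: 4 + 18 = 22
Shortest: 17.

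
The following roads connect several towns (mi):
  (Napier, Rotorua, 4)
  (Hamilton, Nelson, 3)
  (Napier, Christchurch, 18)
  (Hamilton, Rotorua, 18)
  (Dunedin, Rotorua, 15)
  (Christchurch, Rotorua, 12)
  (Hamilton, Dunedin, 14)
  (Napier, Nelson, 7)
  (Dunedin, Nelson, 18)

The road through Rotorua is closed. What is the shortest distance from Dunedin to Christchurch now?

Routes from Dunedin to Christchurch avoiding Rotorua:
Dunedin → Hamilton → Nelson → Napier → Christchurch: 14 + 3 + 7 + 18 = 42
Dunedin → Nelson → Napier → Christchurch: 18 + 7 + 18 = 43
Best route has total 42 mi.

42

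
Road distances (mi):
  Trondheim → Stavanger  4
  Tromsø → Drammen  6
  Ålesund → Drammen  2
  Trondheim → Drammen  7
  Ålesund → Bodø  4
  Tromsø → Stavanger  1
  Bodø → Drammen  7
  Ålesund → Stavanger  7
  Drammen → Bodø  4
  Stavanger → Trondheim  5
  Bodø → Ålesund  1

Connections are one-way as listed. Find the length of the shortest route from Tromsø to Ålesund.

Candidate routes:
Tromsø-Stavanger-Trondheim-Drammen-Bodø-Ålesund: 1 + 5 + 7 + 4 + 1 = 18
Tromsø-Drammen-Bodø-Ålesund: 6 + 4 + 1 = 11
Shortest: 11 mi.

11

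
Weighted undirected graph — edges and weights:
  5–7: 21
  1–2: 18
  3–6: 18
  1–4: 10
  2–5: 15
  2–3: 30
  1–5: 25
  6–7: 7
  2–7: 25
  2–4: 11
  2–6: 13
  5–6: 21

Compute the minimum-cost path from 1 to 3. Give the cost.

48

Some routes from 1 to 3:
1 - 4 - 2 - 6 - 3: 10 + 11 + 13 + 18 = 52
1 - 2 - 3: 18 + 30 = 48
1 - 2 - 6 - 3: 18 + 13 + 18 = 49
1 - 2 - 7 - 6 - 3: 18 + 25 + 7 + 18 = 68
1 - 5 - 6 - 3: 25 + 21 + 18 = 64
1 - 4 - 2 - 3: 10 + 11 + 30 = 51
The minimum is 48.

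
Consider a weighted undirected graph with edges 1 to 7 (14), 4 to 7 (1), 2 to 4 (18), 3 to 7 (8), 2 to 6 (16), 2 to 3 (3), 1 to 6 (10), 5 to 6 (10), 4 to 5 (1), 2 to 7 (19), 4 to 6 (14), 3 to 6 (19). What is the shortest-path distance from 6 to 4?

Some routes from 6 to 4:
6→2→3→7→4: 16 + 3 + 8 + 1 = 28
6→5→4: 10 + 1 = 11
6→1→7→4: 10 + 14 + 1 = 25
6→3→7→4: 19 + 8 + 1 = 28
6→4: 14
The minimum is 11.

11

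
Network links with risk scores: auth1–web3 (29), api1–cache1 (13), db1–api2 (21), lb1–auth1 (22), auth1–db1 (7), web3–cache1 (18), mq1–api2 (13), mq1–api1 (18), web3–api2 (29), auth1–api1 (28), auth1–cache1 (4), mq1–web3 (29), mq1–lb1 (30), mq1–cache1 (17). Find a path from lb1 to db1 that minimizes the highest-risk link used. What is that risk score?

22

Some routes from lb1 to db1:
lb1-auth1-api1-cache1-mq1-api2-db1: max(22, 28, 13, 17, 13, 21) = 28
lb1-auth1-cache1-mq1-api2-db1: max(22, 4, 17, 13, 21) = 22
lb1-auth1-cache1-api1-mq1-api2-db1: max(22, 4, 13, 18, 13, 21) = 22
lb1-auth1-db1: max(22, 7) = 22
lb1-auth1-api1-mq1-api2-db1: max(22, 28, 18, 13, 21) = 28
The minimum achievable maximum is 22.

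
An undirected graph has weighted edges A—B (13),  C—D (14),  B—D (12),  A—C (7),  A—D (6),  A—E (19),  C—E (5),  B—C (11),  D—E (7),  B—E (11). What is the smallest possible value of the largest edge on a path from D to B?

Some routes from D to B:
D → A → C → E → B: max(6, 7, 5, 11) = 11
D → E → C → B: max(7, 5, 11) = 11
D → A → C → B: max(6, 7, 11) = 11
D → E → B: max(7, 11) = 11
D → A → B: max(6, 13) = 13
D → B: max(12) = 12
Smallest bottleneck: 11.

11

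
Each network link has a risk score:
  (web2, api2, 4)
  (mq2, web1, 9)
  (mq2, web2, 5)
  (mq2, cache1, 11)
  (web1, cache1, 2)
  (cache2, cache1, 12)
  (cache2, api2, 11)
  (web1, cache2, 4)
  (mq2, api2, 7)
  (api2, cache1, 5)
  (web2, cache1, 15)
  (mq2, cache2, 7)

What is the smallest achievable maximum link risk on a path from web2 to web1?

Checking several routes:
web2 -> api2 -> cache1 -> web1: max(4, 5, 2) = 5
web2 -> mq2 -> api2 -> cache1 -> web1: max(5, 7, 5, 2) = 7
web2 -> api2 -> mq2 -> cache2 -> web1: max(4, 7, 7, 4) = 7
web2 -> mq2 -> web1: max(5, 9) = 9
web2 -> mq2 -> cache2 -> web1: max(5, 7, 4) = 7
Smallest bottleneck: 5.

5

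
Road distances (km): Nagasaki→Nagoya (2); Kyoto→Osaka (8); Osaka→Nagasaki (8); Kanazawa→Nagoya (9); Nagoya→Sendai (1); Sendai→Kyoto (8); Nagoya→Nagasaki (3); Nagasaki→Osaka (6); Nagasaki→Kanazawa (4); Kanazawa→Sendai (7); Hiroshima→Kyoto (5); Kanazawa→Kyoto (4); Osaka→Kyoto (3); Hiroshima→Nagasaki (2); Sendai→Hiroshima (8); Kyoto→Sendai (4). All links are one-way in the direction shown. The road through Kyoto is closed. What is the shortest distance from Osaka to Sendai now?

Routes from Osaka to Sendai avoiding Kyoto:
Osaka → Nagasaki → Kanazawa → Nagoya → Sendai: 8 + 4 + 9 + 1 = 22
Osaka → Nagasaki → Kanazawa → Sendai: 8 + 4 + 7 = 19
Osaka → Nagasaki → Nagoya → Sendai: 8 + 2 + 1 = 11
Shortest: 11 km.

11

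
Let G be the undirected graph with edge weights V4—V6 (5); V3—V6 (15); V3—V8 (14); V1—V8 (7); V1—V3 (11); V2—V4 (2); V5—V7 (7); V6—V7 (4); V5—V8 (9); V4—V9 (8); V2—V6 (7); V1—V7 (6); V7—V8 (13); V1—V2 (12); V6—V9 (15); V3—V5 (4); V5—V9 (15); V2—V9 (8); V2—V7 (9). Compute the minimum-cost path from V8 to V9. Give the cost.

Checking several routes:
V8 → V1 → V7 → V2 → V9: 7 + 6 + 9 + 8 = 30
V8 → V5 → V9: 9 + 15 = 24
V8 → V1 → V2 → V9: 7 + 12 + 8 = 27
V8 → V1 → V2 → V4 → V9: 7 + 12 + 2 + 8 = 29
The minimum is 24.

24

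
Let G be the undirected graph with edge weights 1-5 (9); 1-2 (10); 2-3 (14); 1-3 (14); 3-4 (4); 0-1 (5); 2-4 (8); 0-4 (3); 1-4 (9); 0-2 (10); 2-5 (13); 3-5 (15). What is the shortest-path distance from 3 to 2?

12

A few of the 3→2 routes:
3→2: 14
3→4→0→2: 4 + 3 + 10 = 17
3→4→2: 4 + 8 = 12
Shortest: 12.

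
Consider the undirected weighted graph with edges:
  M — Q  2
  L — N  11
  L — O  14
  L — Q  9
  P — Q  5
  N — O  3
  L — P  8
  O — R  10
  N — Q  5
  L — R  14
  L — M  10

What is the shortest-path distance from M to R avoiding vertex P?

Comparing a few candidate routes:
M -> Q -> N -> L -> R: 2 + 5 + 11 + 14 = 32
M -> Q -> N -> O -> R: 2 + 5 + 3 + 10 = 20
M -> L -> R: 10 + 14 = 24
M -> Q -> L -> R: 2 + 9 + 14 = 25
The minimum is 20.

20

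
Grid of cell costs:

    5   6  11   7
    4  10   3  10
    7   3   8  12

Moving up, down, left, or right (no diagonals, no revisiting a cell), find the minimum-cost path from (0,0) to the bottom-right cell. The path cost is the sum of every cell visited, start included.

Cheapest: r0c0 → r1c0 → r2c0 → r2c1 → r2c2 → r2c3
  5 + 4 + 7 + 3 + 8 + 12 = 39

39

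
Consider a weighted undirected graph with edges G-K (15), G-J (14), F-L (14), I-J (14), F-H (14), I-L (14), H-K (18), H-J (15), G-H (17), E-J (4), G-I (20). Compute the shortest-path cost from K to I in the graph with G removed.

47

Paths from K to I avoiding G:
K - H - F - L - I: 18 + 14 + 14 + 14 = 60
K - H - J - I: 18 + 15 + 14 = 47
Shortest: 47.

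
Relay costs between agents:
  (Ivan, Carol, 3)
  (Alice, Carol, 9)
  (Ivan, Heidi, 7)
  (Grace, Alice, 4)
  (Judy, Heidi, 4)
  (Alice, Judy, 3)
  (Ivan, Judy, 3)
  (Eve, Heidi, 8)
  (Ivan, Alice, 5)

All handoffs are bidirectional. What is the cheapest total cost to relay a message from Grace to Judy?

7

Routes from Grace to Judy:
Grace-Alice-Ivan-Heidi-Judy: 4 + 5 + 7 + 4 = 20
Grace-Alice-Carol-Ivan-Heidi-Judy: 4 + 9 + 3 + 7 + 4 = 27
Grace-Alice-Carol-Ivan-Judy: 4 + 9 + 3 + 3 = 19
Grace-Alice-Ivan-Judy: 4 + 5 + 3 = 12
Grace-Alice-Judy: 4 + 3 = 7
Best route has total 7.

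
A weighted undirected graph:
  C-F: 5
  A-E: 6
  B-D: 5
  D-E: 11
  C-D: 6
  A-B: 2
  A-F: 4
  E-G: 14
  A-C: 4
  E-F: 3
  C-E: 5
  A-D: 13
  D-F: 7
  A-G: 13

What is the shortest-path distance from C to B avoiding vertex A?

Routes from C to B avoiding A:
C-E-D-B: 5 + 11 + 5 = 21
C-E-F-D-B: 5 + 3 + 7 + 5 = 20
C-F-E-D-B: 5 + 3 + 11 + 5 = 24
C-D-B: 6 + 5 = 11
C-F-D-B: 5 + 7 + 5 = 17
Best route has total 11.

11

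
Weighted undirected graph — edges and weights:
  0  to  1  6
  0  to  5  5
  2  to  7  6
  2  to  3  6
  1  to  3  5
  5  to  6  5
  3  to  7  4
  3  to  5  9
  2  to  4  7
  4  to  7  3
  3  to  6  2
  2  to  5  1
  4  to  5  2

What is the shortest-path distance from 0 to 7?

10

Some routes from 0 to 7:
0 → 1 → 3 → 7: 6 + 5 + 4 = 15
0 → 5 → 2 → 3 → 7: 5 + 1 + 6 + 4 = 16
0 → 5 → 4 → 7: 5 + 2 + 3 = 10
0 → 5 → 2 → 7: 5 + 1 + 6 = 12
Shortest: 10.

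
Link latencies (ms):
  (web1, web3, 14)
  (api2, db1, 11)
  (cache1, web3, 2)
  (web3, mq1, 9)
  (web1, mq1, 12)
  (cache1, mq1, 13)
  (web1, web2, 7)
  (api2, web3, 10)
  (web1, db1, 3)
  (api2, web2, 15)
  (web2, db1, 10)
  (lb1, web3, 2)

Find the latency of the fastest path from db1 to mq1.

15

A few of the db1→mq1 routes:
db1 -> web1 -> mq1: 3 + 12 = 15
db1 -> web2 -> web1 -> mq1: 10 + 7 + 12 = 29
db1 -> web1 -> web3 -> mq1: 3 + 14 + 9 = 26
Shortest: 15 ms.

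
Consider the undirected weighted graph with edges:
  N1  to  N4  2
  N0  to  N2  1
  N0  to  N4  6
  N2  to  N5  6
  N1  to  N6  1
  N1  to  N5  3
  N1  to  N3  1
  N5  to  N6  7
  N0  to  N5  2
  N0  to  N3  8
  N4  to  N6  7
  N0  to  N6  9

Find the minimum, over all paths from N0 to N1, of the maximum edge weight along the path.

3

A few of the N0→N1 routes:
N0 -> N5 -> N1: max(2, 3) = 3
N0 -> N4 -> N1: max(6, 2) = 6
N0 -> N2 -> N5 -> N1: max(1, 6, 3) = 6
The minimum achievable maximum is 3.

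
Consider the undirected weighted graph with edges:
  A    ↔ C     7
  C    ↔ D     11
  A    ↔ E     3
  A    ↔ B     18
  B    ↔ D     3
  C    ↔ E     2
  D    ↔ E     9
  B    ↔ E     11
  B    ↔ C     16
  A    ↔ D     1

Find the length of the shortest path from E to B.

7

A few of the E→B routes:
E -> A -> D -> B: 3 + 1 + 3 = 7
E -> C -> D -> B: 2 + 11 + 3 = 16
E -> B: 11
E -> D -> B: 9 + 3 = 12
E -> C -> A -> D -> B: 2 + 7 + 1 + 3 = 13
The minimum is 7.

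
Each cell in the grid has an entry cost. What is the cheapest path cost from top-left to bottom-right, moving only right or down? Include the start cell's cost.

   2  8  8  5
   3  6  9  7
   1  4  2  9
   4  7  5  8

Cheapest: r0c0 -> r1c0 -> r2c0 -> r2c1 -> r2c2 -> r3c2 -> r3c3
  2 + 3 + 1 + 4 + 2 + 5 + 8 = 25

25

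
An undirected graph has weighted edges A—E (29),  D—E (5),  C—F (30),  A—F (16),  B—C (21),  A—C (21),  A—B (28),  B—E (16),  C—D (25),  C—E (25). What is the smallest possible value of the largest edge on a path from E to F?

A few of the E→F routes:
E→B→A→F: max(16, 28, 16) = 28
E→B→C→A→F: max(16, 21, 21, 16) = 21
E→D→C→A→F: max(5, 25, 21, 16) = 25
E→C→B→A→F: max(25, 21, 28, 16) = 28
E→C→A→F: max(25, 21, 16) = 25
Smallest bottleneck: 21.

21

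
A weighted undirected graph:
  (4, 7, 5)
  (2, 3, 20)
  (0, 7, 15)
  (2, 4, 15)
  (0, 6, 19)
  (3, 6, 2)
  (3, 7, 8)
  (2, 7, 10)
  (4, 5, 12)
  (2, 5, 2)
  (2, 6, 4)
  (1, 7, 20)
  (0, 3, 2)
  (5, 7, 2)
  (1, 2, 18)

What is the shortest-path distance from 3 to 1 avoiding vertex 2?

28

Paths from 3 to 1 avoiding 2:
3→7→1: 8 + 20 = 28
3→6→0→7→1: 2 + 19 + 15 + 20 = 56
3→0→7→1: 2 + 15 + 20 = 37
Best route has total 28.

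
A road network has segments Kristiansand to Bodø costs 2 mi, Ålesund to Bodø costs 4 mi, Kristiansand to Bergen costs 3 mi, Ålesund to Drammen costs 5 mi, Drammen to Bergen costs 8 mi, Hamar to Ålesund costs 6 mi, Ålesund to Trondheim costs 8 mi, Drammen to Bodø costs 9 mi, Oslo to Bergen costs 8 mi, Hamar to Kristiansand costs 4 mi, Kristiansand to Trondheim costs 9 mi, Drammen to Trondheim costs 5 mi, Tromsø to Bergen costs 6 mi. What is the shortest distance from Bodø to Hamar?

A few of the Bodø→Hamar routes:
Bodø - Drammen - Bergen - Kristiansand - Hamar: 9 + 8 + 3 + 4 = 24
Bodø - Ålesund - Drammen - Bergen - Kristiansand - Hamar: 4 + 5 + 8 + 3 + 4 = 24
Bodø - Drammen - Ålesund - Hamar: 9 + 5 + 6 = 20
Bodø - Kristiansand - Bergen - Drammen - Ålesund - Hamar: 2 + 3 + 8 + 5 + 6 = 24
Bodø - Kristiansand - Hamar: 2 + 4 = 6
Bodø - Ålesund - Hamar: 4 + 6 = 10
Shortest: 6 mi.

6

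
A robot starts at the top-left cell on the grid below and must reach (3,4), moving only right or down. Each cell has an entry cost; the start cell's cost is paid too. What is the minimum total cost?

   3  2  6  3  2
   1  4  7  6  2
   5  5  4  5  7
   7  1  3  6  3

26

Best path: r0c0 -> r1c0 -> r1c1 -> r2c1 -> r3c1 -> r3c2 -> r3c3 -> r3c4
Cost: 3 + 1 + 4 + 5 + 1 + 3 + 6 + 3 = 26
(Top row then right column would cost 28.)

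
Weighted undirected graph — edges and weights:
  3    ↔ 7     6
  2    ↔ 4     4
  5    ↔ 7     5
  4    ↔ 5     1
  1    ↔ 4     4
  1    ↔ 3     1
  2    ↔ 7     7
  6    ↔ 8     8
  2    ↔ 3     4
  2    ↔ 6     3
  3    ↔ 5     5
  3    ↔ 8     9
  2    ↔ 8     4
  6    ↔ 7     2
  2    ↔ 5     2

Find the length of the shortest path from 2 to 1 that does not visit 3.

Comparing a few candidate routes:
2 -> 4 -> 1: 4 + 4 = 8
2 -> 6 -> 7 -> 5 -> 4 -> 1: 3 + 2 + 5 + 1 + 4 = 15
2 -> 5 -> 4 -> 1: 2 + 1 + 4 = 7
Best route has total 7.

7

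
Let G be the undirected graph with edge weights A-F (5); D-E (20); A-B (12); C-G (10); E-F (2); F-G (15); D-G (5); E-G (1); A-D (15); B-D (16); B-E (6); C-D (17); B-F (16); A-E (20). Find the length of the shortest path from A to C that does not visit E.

Some routes from A to C avoiding E:
A -> F -> G -> C: 5 + 15 + 10 = 30
A -> D -> C: 15 + 17 = 32
A -> F -> G -> D -> C: 5 + 15 + 5 + 17 = 42
A -> D -> G -> C: 15 + 5 + 10 = 30
The minimum is 30.

30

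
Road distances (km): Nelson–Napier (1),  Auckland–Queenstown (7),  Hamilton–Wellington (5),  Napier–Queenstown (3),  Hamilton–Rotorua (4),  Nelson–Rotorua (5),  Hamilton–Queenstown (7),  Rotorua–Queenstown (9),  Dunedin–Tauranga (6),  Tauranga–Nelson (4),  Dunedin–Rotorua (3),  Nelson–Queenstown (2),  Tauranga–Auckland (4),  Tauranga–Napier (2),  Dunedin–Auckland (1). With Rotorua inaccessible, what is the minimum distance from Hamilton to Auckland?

A few of the Hamilton→Auckland routes:
Hamilton → Queenstown → Nelson → Napier → Tauranga → Auckland: 7 + 2 + 1 + 2 + 4 = 16
Hamilton → Queenstown → Napier → Tauranga → Auckland: 7 + 3 + 2 + 4 = 16
Hamilton → Queenstown → Auckland: 7 + 7 = 14
Best route has total 14 km.

14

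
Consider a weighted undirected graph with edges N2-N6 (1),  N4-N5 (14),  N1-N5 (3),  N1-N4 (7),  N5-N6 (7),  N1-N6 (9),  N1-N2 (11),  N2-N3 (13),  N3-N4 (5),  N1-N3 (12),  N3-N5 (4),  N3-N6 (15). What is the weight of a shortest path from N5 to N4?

A few of the N5→N4 routes:
N5 - N1 - N4: 3 + 7 = 10
N5 - N4: 14
N5 - N3 - N4: 4 + 5 = 9
Best route has total 9.

9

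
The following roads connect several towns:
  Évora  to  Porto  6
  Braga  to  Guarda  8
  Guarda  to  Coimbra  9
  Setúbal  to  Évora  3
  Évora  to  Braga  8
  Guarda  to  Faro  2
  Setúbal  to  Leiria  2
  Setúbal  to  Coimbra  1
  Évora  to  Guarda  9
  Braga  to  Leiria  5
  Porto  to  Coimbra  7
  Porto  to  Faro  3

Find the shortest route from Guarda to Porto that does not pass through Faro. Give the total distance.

15

Checking several routes:
Guarda -> Coimbra -> Porto: 9 + 7 = 16
Guarda -> Évora -> Porto: 9 + 6 = 15
Guarda -> Évora -> Setúbal -> Coimbra -> Porto: 9 + 3 + 1 + 7 = 20
Guarda -> Braga -> Évora -> Porto: 8 + 8 + 6 = 22
Guarda -> Coimbra -> Setúbal -> Évora -> Porto: 9 + 1 + 3 + 6 = 19
Best route has total 15.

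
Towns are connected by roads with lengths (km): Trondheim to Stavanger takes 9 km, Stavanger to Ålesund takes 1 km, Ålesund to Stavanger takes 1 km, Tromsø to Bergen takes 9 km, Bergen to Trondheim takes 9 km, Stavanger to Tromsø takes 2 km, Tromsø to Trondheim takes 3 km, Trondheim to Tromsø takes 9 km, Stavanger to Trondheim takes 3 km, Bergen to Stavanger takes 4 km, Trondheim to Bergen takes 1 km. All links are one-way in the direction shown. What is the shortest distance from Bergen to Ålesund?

5

Routes from Bergen to Ålesund:
Bergen - Trondheim - Stavanger - Ålesund: 9 + 9 + 1 = 19
Bergen - Stavanger - Ålesund: 4 + 1 = 5
The minimum is 5 km.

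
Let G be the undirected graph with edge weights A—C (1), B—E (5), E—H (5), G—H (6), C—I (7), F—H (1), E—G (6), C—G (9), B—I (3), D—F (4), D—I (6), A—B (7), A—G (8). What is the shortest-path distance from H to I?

A few of the H→I routes:
H-G-C-I: 6 + 9 + 7 = 22
H-G-E-B-I: 6 + 6 + 5 + 3 = 20
H-E-B-I: 5 + 5 + 3 = 13
H-F-D-I: 1 + 4 + 6 = 11
Best route has total 11.

11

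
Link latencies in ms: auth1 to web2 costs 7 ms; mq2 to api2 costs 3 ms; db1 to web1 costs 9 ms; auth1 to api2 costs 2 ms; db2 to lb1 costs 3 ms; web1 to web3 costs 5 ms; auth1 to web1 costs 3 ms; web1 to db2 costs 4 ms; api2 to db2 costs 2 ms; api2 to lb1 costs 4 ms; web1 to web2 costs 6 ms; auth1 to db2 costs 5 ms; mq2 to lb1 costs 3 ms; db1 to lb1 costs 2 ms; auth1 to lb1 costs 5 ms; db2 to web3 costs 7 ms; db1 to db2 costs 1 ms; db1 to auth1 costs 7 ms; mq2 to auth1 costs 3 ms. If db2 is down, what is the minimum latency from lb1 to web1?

8

A few of the lb1→web1 routes:
lb1→api2→auth1→web1: 4 + 2 + 3 = 9
lb1→mq2→auth1→web1: 3 + 3 + 3 = 9
lb1→db1→web1: 2 + 9 = 11
lb1→auth1→web1: 5 + 3 = 8
The minimum is 8 ms.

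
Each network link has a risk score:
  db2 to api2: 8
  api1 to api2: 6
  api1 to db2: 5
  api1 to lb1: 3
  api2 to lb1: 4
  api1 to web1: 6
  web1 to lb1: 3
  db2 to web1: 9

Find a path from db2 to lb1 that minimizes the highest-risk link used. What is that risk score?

5

A few of the db2→lb1 routes:
db2 → api1 → api2 → lb1: max(5, 6, 4) = 6
db2 → api1 → web1 → lb1: max(5, 6, 3) = 6
db2 → api1 → lb1: max(5, 3) = 5
The minimum achievable maximum is 5.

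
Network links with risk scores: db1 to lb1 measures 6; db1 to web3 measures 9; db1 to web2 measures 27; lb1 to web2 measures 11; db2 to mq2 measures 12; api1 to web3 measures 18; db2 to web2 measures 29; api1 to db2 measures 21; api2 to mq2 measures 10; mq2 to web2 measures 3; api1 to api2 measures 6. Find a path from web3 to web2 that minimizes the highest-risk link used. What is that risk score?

11

Paths from web3 to web2:
web3 -> db1 -> web2: max(9, 27) = 27
web3 -> api1 -> db2 -> mq2 -> web2: max(18, 21, 12, 3) = 21
web3 -> api1 -> api2 -> mq2 -> db2 -> web2: max(18, 6, 10, 12, 29) = 29
web3 -> api1 -> api2 -> mq2 -> web2: max(18, 6, 10, 3) = 18
web3 -> db1 -> lb1 -> web2: max(9, 6, 11) = 11
web3 -> api1 -> db2 -> web2: max(18, 21, 29) = 29
The minimum achievable maximum is 11.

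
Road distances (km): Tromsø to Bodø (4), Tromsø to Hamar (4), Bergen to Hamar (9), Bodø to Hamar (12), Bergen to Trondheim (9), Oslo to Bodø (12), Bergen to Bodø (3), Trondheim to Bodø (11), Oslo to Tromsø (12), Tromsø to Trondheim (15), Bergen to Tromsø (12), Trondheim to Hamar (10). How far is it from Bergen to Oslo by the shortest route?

15

Some routes from Bergen to Oslo:
Bergen → Hamar → Tromsø → Oslo: 9 + 4 + 12 = 25
Bergen → Tromsø → Bodø → Oslo: 12 + 4 + 12 = 28
Bergen → Hamar → Tromsø → Bodø → Oslo: 9 + 4 + 4 + 12 = 29
Bergen → Tromsø → Oslo: 12 + 12 = 24
Bergen → Bodø → Tromsø → Oslo: 3 + 4 + 12 = 19
Bergen → Bodø → Oslo: 3 + 12 = 15
The minimum is 15 km.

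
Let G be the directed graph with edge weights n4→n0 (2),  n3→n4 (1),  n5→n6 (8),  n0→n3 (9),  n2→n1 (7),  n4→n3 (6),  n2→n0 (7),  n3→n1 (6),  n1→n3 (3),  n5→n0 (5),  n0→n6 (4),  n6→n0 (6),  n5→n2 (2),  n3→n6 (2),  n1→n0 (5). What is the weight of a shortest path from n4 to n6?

6

Paths from n4 to n6:
n4 - n3 - n6: 6 + 2 = 8
n4 - n0 - n6: 2 + 4 = 6
n4 - n0 - n3 - n6: 2 + 9 + 2 = 13
n4 - n3 - n1 - n0 - n6: 6 + 6 + 5 + 4 = 21
Best route has total 6.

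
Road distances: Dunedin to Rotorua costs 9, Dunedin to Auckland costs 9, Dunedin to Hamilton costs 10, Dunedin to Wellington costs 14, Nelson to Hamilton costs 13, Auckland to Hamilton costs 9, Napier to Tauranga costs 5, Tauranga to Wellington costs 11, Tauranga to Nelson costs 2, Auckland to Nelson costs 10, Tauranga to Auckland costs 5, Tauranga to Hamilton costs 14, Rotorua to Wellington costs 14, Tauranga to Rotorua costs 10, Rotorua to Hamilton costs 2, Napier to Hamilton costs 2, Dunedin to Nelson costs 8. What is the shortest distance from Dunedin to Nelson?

8

Checking several routes:
Dunedin→Rotorua→Hamilton→Napier→Tauranga→Nelson: 9 + 2 + 2 + 5 + 2 = 20
Dunedin→Auckland→Tauranga→Nelson: 9 + 5 + 2 = 16
Dunedin→Nelson: 8
Dunedin→Auckland→Nelson: 9 + 10 = 19
Dunedin→Hamilton→Napier→Tauranga→Nelson: 10 + 2 + 5 + 2 = 19
Best route has total 8.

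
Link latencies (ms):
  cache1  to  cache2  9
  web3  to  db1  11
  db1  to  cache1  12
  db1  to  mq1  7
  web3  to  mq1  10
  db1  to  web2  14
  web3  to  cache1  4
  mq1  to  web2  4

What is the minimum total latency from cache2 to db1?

21

Routes from cache2 to db1:
cache2 - cache1 - db1: 9 + 12 = 21
cache2 - cache1 - web3 - mq1 - web2 - db1: 9 + 4 + 10 + 4 + 14 = 41
cache2 - cache1 - web3 - db1: 9 + 4 + 11 = 24
cache2 - cache1 - web3 - mq1 - db1: 9 + 4 + 10 + 7 = 30
Best route has total 21 ms.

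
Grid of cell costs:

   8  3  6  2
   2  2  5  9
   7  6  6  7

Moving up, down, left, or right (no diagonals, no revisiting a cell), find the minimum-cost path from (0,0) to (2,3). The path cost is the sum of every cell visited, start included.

Take (0,0)→(1,0)→(1,1)→(1,2)→(2,2)→(2,3) for a total of 8 + 2 + 2 + 5 + 6 + 7 = 30.

30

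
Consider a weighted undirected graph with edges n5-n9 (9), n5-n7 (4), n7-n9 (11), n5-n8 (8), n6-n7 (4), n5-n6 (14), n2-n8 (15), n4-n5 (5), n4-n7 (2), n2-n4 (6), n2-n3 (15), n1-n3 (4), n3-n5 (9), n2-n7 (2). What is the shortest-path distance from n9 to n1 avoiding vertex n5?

Routes from n9 to n1 avoiding n5:
n9 - n7 - n4 - n2 - n3 - n1: 11 + 2 + 6 + 15 + 4 = 38
n9 - n7 - n2 - n3 - n1: 11 + 2 + 15 + 4 = 32
The minimum is 32.

32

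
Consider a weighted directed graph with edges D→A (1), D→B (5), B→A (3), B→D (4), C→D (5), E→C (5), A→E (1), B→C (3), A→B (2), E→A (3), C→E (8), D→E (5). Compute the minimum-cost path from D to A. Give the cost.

1

Comparing a few candidate routes:
D→A: 1
D→B→A: 5 + 3 = 8
D→E→A: 5 + 3 = 8
The minimum is 1.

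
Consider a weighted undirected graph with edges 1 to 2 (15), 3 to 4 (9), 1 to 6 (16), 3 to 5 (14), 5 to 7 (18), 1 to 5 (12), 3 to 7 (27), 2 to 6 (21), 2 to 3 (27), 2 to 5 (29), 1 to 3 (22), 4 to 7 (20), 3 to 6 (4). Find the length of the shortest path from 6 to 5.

Some routes from 6 to 5:
6→2→1→5: 21 + 15 + 12 = 48
6→3→5: 4 + 14 = 18
6→3→1→5: 4 + 22 + 12 = 38
6→1→5: 16 + 12 = 28
The minimum is 18.

18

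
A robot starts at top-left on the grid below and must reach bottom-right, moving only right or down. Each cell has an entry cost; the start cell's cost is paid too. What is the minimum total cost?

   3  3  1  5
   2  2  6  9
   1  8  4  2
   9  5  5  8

Path (0,0) (0,1) (0,2) (1,2) (2,2) (2,3) (3,3): 3 + 3 + 1 + 6 + 4 + 2 + 8 = 27.

27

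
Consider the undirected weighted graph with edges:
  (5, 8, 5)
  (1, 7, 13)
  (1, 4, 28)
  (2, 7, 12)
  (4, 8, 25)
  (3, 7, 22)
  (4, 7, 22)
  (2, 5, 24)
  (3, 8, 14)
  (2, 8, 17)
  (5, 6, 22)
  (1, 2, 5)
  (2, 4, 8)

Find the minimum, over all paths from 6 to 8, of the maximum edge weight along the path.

A few of the 6→8 routes:
6 → 5 → 2 → 8: max(22, 24, 17) = 24
6 → 5 → 2 → 4 → 7 → 3 → 8: max(22, 24, 8, 22, 22, 14) = 24
6 → 5 → 2 → 7 → 3 → 8: max(22, 24, 12, 22, 14) = 24
6 → 5 → 2 → 1 → 7 → 3 → 8: max(22, 24, 5, 13, 22, 14) = 24
6 → 5 → 8: max(22, 5) = 22
The minimum achievable maximum is 22.

22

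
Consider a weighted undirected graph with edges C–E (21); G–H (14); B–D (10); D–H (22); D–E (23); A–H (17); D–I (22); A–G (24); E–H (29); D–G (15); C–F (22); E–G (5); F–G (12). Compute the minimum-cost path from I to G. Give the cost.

37

A few of the I→G routes:
I-D-E-G: 22 + 23 + 5 = 50
I-D-H-G: 22 + 22 + 14 = 58
I-D-G: 22 + 15 = 37
Best route has total 37.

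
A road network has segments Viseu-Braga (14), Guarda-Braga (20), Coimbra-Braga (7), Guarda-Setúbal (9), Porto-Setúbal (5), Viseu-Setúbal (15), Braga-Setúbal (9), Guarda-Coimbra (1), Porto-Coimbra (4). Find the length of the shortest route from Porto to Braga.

11

Some routes from Porto to Braga:
Porto → Coimbra → Guarda → Braga: 4 + 1 + 20 = 25
Porto → Setúbal → Braga: 5 + 9 = 14
Porto → Setúbal → Viseu → Braga: 5 + 15 + 14 = 34
Porto → Coimbra → Guarda → Setúbal → Braga: 4 + 1 + 9 + 9 = 23
Porto → Coimbra → Braga: 4 + 7 = 11
Porto → Setúbal → Guarda → Coimbra → Braga: 5 + 9 + 1 + 7 = 22
Shortest: 11 mi.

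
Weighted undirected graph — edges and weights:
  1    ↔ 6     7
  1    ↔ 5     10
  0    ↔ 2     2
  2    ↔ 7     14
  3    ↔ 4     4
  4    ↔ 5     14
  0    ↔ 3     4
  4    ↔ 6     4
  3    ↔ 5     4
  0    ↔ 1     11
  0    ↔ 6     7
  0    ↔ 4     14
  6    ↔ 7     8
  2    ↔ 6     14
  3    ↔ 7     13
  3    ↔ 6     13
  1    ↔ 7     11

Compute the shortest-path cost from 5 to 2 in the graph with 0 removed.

Comparing a few candidate routes:
5 - 3 - 7 - 2: 4 + 13 + 14 = 31
5 - 3 - 6 - 2: 4 + 13 + 14 = 31
5 - 3 - 4 - 6 - 2: 4 + 4 + 4 + 14 = 26
The minimum is 26.

26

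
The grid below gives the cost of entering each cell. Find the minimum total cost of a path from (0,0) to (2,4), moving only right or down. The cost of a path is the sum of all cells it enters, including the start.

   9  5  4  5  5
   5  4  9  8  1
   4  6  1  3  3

31

Best path: (0,0) (0,1) (1,1) (2,1) (2,2) (2,3) (2,4)
Cost: 9 + 5 + 4 + 6 + 1 + 3 + 3 = 31
For comparison, the top-then-right route costs 32.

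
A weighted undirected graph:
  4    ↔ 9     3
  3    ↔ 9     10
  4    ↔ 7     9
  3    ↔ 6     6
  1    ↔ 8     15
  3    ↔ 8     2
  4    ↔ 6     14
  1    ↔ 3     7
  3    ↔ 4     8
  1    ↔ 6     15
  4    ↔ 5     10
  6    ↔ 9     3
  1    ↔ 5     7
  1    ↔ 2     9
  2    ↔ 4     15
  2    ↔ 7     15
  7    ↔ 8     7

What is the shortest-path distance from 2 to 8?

Some routes from 2 to 8:
2 → 7 → 8: 15 + 7 = 22
2 → 1 → 3 → 8: 9 + 7 + 2 = 18
2 → 1 → 8: 9 + 15 = 24
Best route has total 18.

18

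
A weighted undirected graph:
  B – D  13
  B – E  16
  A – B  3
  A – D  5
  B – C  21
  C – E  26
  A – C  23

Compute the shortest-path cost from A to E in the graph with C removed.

Routes from A to E avoiding C:
A -> B -> E: 3 + 16 = 19
A -> D -> B -> E: 5 + 13 + 16 = 34
The minimum is 19.

19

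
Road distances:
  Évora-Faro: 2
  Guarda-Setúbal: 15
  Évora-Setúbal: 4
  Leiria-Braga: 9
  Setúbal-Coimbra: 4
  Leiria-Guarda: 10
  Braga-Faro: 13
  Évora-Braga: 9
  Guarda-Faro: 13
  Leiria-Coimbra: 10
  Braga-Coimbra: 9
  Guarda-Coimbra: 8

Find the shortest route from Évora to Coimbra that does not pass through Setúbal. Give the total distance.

A few of the Évora→Coimbra routes:
Évora -> Braga -> Coimbra: 9 + 9 = 18
Évora -> Faro -> Braga -> Coimbra: 2 + 13 + 9 = 24
Évora -> Faro -> Guarda -> Coimbra: 2 + 13 + 8 = 23
The minimum is 18.

18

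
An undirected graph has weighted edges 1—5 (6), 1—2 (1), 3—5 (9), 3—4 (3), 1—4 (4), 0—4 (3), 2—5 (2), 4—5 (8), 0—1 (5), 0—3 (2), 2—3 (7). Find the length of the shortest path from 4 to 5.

Comparing a few candidate routes:
4-3-2-5: 3 + 7 + 2 = 12
4-1-2-5: 4 + 1 + 2 = 7
4-5: 8
4-3-5: 3 + 9 = 12
4-0-1-2-5: 3 + 5 + 1 + 2 = 11
4-1-5: 4 + 6 = 10
Best route has total 7.

7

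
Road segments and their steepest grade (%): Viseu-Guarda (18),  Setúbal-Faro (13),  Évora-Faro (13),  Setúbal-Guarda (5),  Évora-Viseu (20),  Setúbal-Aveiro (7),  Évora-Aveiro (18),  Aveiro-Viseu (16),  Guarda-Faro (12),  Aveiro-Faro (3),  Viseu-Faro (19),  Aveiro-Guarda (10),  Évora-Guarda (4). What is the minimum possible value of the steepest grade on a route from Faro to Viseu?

A few of the Faro→Viseu routes:
Faro-Évora-Guarda-Setúbal-Aveiro-Viseu: max(13, 4, 5, 7, 16) = 16
Faro-Évora-Guarda-Aveiro-Viseu: max(13, 4, 10, 16) = 16
Faro-Aveiro-Viseu: max(3, 16) = 16
Best route has worst link 16%.

16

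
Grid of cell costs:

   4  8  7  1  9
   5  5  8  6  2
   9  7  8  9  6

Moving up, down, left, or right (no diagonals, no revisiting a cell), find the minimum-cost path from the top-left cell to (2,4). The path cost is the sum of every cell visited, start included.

Best path: r0c0 -> r0c1 -> r0c2 -> r0c3 -> r1c3 -> r1c4 -> r2c4
Cost: 4 + 8 + 7 + 1 + 6 + 2 + 6 = 34

34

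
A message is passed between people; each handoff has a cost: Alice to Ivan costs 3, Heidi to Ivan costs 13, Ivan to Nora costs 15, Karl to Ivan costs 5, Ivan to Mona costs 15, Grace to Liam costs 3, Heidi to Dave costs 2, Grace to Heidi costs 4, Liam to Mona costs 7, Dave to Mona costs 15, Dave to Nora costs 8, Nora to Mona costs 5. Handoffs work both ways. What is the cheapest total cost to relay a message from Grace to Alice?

20

A few of the Grace→Alice routes:
Grace→Heidi→Dave→Nora→Mona→Ivan→Alice: 4 + 2 + 8 + 5 + 15 + 3 = 37
Grace→Heidi→Dave→Mona→Ivan→Alice: 4 + 2 + 15 + 15 + 3 = 39
Grace→Liam→Mona→Nora→Ivan→Alice: 3 + 7 + 5 + 15 + 3 = 33
Grace→Heidi→Dave→Nora→Ivan→Alice: 4 + 2 + 8 + 15 + 3 = 32
Grace→Heidi→Ivan→Alice: 4 + 13 + 3 = 20
Grace→Liam→Mona→Ivan→Alice: 3 + 7 + 15 + 3 = 28
Best route has total 20.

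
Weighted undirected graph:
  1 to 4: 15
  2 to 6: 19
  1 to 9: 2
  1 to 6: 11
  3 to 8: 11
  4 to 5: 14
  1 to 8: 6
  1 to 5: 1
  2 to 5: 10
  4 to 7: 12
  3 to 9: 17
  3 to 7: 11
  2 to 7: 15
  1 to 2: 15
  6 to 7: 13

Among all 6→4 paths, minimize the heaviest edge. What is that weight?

Comparing a few candidate routes:
6-1-5-4: max(11, 1, 14) = 14
6-7-4: max(13, 12) = 13
6-1-8-3-7-4: max(11, 6, 11, 11, 12) = 12
6-7-3-8-1-4: max(13, 11, 11, 6, 15) = 15
6-7-3-8-1-2-5-4: max(13, 11, 11, 6, 15, 10, 14) = 15
6-7-3-8-1-5-4: max(13, 11, 11, 6, 1, 14) = 14
The minimum achievable maximum is 12.

12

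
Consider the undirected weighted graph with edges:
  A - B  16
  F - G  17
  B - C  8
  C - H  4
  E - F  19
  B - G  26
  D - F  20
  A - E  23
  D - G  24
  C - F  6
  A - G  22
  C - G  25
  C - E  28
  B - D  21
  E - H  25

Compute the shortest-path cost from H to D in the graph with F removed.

33

Comparing a few candidate routes:
H→C→B→D: 4 + 8 + 21 = 33
H→E→C→B→D: 25 + 28 + 8 + 21 = 82
H→C→G→B→D: 4 + 25 + 26 + 21 = 76
H→C→B→A→G→D: 4 + 8 + 16 + 22 + 24 = 74
H→C→G→D: 4 + 25 + 24 = 53
H→C→B→G→D: 4 + 8 + 26 + 24 = 62
Best route has total 33.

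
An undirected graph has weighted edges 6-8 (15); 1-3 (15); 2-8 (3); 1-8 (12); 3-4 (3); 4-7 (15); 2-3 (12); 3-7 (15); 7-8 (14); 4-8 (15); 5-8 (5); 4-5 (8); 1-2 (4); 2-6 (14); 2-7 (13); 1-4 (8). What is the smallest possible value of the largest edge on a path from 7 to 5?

13

Checking several routes:
7→2→3→4→5: max(13, 12, 3, 8) = 13
7→2→1→8→5: max(13, 4, 12, 5) = 13
7→2→3→4→1→8→5: max(13, 12, 3, 8, 12, 5) = 13
7→2→1→4→5: max(13, 4, 8, 8) = 13
The minimum achievable maximum is 13.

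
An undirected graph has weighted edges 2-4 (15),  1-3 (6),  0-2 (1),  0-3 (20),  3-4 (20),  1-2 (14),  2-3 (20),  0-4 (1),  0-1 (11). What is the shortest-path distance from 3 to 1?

6

A few of the 3→1 routes:
3-1: 6
3-4-0-1: 20 + 1 + 11 = 32
3-0-1: 20 + 11 = 31
3-2-0-1: 20 + 1 + 11 = 32
3-2-1: 20 + 14 = 34
Best route has total 6.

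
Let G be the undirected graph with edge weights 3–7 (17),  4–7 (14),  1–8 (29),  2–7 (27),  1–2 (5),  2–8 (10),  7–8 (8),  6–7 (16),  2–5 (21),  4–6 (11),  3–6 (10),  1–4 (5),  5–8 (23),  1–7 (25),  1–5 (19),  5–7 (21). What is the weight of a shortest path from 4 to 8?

20

A few of the 4→8 routes:
4 → 1 → 8: 5 + 29 = 34
4 → 1 → 2 → 7 → 8: 5 + 5 + 27 + 8 = 45
4 → 7 → 8: 14 + 8 = 22
4 → 1 → 7 → 8: 5 + 25 + 8 = 38
4 → 1 → 2 → 8: 5 + 5 + 10 = 20
4 → 6 → 7 → 8: 11 + 16 + 8 = 35
The minimum is 20.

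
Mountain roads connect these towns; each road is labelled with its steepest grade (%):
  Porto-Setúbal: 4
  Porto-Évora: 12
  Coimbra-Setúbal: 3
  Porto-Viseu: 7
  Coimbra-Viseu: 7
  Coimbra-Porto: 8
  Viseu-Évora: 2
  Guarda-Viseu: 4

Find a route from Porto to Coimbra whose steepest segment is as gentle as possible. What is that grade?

4

Candidate routes:
Porto - Viseu - Coimbra: max(7, 7) = 7
Porto - Évora - Viseu - Coimbra: max(12, 2, 7) = 12
Porto - Setúbal - Coimbra: max(4, 3) = 4
Porto - Coimbra: max(8) = 8
Best route has worst link 4%.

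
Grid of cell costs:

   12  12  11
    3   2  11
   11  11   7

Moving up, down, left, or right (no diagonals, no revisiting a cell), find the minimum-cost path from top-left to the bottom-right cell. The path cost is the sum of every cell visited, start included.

35

Path [0,0] → [1,0] → [1,1] → [1,2] → [2,2]: 12 + 3 + 2 + 11 + 7 = 35.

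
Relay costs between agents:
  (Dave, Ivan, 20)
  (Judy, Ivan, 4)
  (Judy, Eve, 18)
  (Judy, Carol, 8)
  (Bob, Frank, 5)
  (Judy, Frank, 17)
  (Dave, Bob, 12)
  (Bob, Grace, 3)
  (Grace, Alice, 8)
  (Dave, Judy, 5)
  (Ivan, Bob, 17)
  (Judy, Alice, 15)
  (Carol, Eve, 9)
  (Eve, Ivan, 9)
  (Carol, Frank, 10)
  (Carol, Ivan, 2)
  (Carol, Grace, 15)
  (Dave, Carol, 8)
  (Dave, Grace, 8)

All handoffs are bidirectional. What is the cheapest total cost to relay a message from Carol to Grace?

Checking several routes:
Carol -> Ivan -> Judy -> Dave -> Grace: 2 + 4 + 5 + 8 = 19
Carol -> Judy -> Dave -> Grace: 8 + 5 + 8 = 21
Carol -> Grace: 15
Carol -> Dave -> Grace: 8 + 8 = 16
Carol -> Frank -> Bob -> Grace: 10 + 5 + 3 = 18
Shortest: 15.

15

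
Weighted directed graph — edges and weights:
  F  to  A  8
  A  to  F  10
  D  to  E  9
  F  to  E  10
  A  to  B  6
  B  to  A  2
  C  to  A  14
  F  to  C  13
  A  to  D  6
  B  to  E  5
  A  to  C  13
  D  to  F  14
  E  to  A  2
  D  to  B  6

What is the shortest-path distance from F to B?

Routes from F to B:
F -> A -> D -> B: 8 + 6 + 6 = 20
F -> C -> A -> B: 13 + 14 + 6 = 33
F -> E -> A -> D -> B: 10 + 2 + 6 + 6 = 24
F -> C -> A -> D -> B: 13 + 14 + 6 + 6 = 39
F -> A -> B: 8 + 6 = 14
F -> E -> A -> B: 10 + 2 + 6 = 18
The minimum is 14.

14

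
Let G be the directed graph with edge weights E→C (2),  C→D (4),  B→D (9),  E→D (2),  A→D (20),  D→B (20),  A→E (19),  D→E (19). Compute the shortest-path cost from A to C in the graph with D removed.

Paths from A to C avoiding D:
A → E → C: 19 + 2 = 21
The minimum is 21.

21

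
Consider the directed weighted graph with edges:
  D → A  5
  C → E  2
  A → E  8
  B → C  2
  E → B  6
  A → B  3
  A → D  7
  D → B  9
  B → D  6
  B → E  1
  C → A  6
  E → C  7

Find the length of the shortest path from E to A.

Paths from E to A:
E→B→C→A: 6 + 2 + 6 = 14
E→B→D→A: 6 + 6 + 5 = 17
E→C→A: 7 + 6 = 13
The minimum is 13.

13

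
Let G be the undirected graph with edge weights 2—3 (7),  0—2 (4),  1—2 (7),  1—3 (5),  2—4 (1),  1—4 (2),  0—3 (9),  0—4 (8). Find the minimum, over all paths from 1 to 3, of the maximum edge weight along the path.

A few of the 1→3 routes:
1 -> 2 -> 3: max(7, 7) = 7
1 -> 3: max(5) = 5
1 -> 4 -> 2 -> 3: max(2, 1, 7) = 7
Best route has worst link 5.

5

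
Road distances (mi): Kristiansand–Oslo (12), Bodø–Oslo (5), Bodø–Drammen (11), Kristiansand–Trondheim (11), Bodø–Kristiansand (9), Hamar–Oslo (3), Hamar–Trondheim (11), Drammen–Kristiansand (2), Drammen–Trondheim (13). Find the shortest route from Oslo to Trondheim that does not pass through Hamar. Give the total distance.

Some routes from Oslo to Trondheim avoiding Hamar:
Oslo → Kristiansand → Drammen → Trondheim: 12 + 2 + 13 = 27
Oslo → Kristiansand → Trondheim: 12 + 11 = 23
Oslo → Bodø → Kristiansand → Trondheim: 5 + 9 + 11 = 25
Best route has total 23 mi.

23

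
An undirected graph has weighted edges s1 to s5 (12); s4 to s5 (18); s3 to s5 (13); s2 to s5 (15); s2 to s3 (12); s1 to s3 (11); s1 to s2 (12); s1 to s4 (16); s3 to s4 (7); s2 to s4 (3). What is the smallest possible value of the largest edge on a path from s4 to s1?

11

Comparing a few candidate routes:
s4 - s2 - s3 - s1: max(3, 12, 11) = 12
s4 - s3 - s2 - s1: max(7, 12, 12) = 12
s4 - s3 - s5 - s1: max(7, 13, 12) = 13
s4 - s3 - s1: max(7, 11) = 11
s4 - s2 - s3 - s5 - s1: max(3, 12, 13, 12) = 13
s4 - s2 - s1: max(3, 12) = 12
Best route has worst link 11.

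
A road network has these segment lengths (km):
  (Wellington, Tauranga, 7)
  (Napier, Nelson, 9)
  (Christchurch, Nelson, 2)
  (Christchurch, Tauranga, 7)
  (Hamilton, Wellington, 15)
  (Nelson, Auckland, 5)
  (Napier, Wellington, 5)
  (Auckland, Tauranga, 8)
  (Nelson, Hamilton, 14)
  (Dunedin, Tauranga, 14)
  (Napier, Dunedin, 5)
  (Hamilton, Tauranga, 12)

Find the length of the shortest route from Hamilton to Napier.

Checking several routes:
Hamilton-Wellington-Napier: 15 + 5 = 20
Hamilton-Tauranga-Wellington-Napier: 12 + 7 + 5 = 24
Hamilton-Nelson-Napier: 14 + 9 = 23
Best route has total 20 km.

20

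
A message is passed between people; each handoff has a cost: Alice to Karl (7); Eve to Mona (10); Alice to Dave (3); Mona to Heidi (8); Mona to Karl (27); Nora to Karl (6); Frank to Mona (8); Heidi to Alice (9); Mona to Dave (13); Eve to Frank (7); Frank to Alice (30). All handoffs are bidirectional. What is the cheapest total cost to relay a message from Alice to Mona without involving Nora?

16

Routes from Alice to Mona avoiding Nora:
Alice→Heidi→Mona: 9 + 8 = 17
Alice→Dave→Mona: 3 + 13 = 16
Alice→Frank→Eve→Mona: 30 + 7 + 10 = 47
Alice→Frank→Mona: 30 + 8 = 38
Alice→Karl→Mona: 7 + 27 = 34
The minimum is 16.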